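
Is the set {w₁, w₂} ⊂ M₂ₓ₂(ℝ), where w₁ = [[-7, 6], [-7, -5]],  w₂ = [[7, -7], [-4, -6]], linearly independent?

Write each element as a coordinate vector in ℝ⁴ using {E₁₁, E₁₂, E₂₁, E₂₂}.
Row-reduce the matrix whose columns are w₁, w₂.
The reduction yields 2 nonzero rows, so the rank is 2.
Since rank = 2 (the number of vectors), the set is linearly independent.

linearly independent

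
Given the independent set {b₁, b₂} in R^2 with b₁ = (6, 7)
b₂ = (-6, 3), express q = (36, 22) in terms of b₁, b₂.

q = 4b₁ - 2b₂

Since b₁, b₂ are independent, the coefficients expressing q are uniquely determined by a linear system.
Row-reducing the augmented matrix gives the unique coefficients (a₁, a₂) = (4, -2).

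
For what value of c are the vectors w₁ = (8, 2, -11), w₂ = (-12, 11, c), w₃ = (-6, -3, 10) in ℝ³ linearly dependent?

c = 1/6

The set is linearly dependent precisely when det[w₁; w₂; w₃] = 0.
Cofactor expansion gives det = 12*c - 2.
Setting this to zero gives c = 1/6.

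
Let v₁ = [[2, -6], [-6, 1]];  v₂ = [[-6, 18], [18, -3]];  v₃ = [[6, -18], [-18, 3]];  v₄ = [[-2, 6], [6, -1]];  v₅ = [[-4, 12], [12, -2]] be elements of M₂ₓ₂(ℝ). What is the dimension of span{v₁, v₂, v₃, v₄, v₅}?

1

Use coordinates relative to {E₁₁, E₁₂, E₂₁, E₂₂}.
Apply Gaussian elimination to the matrix whose rows are v₁, v₂, v₃, v₄, v₅.
Reduction leaves 1 leading entry, giving rank 1.
(With 5 elements in a 4-dimensional space the rank is at most 4.)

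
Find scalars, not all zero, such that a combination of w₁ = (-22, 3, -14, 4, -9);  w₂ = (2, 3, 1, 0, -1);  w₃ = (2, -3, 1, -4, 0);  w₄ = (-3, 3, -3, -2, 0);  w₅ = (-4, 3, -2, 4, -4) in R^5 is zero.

Row-reduce the matrix with w₁, w₂, w₃, w₄, w₅ as columns; the null space gives the coefficients.
One solution (up to scaling) is (1, 3, -1, -2, -3).

w₁ + 3w₂ - w₃ - 2w₄ - 3w₅ = 0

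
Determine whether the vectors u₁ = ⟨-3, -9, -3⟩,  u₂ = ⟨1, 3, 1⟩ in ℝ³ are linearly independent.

linearly dependent

Row-reduce the matrix whose columns are u₁, u₂.
The reduction yields 1 nonzero row, so the rank is 1.
Since rank 1 < 2, the set is linearly dependent.
Indeed u₁ + 3u₂ = 0.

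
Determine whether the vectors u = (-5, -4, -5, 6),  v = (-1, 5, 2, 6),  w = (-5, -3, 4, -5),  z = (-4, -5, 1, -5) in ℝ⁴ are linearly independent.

Row-reduce the matrix whose columns are u, v, w, z.
The reduction yields 4 nonzero rows, so the rank is 4.
Since rank = 4 (the number of vectors), the set is linearly independent.

linearly independent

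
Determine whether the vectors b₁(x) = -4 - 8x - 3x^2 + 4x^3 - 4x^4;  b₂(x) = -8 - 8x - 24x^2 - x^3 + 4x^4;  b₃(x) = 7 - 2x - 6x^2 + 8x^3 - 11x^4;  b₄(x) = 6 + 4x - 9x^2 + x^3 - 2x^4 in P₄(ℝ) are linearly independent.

linearly dependent

Write each element as a coordinate vector in ℝ⁵ using {1, x, …, x^4}.
Place the vectors as rows of a 4×5 matrix and reduce to echelon form.
The reduction yields 3 nonzero rows, so the rank is 3.
Since rank 3 < 4, the set is linearly dependent.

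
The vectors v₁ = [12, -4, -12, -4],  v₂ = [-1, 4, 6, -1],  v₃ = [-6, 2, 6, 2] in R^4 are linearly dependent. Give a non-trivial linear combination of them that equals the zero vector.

Solve the homogeneous system with v₁, v₂, v₃ as columns by row-reducing the coefficient matrix.
One solution (up to scaling) is (1, 0, 2).

v₁ + 2v₃ = 0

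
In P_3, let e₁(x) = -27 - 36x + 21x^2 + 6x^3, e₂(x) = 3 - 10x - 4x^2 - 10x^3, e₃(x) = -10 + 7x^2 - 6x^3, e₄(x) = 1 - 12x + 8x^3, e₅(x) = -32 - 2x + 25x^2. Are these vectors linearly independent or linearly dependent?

linearly dependent

Write each element as a coordinate vector in ℝ⁴ using {1, x, …, x^3}.
There are 5 vectors in a 4-dimensional space, so they cannot be linearly independent.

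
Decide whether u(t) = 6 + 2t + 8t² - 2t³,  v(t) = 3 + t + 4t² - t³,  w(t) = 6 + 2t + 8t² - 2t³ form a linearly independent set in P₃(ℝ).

Take coordinates with respect to the standard basis {1, t, …, t³}.
Place the vectors as rows of a 3×4 matrix and reduce to echelon form.
The reduction yields 1 nonzero row, so the rank is 1.
Since rank 1 < 3, the set is linearly dependent.

linearly dependent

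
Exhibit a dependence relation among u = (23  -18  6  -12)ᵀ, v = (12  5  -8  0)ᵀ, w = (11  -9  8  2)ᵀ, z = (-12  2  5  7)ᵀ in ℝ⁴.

Write the vectors as columns of a matrix and find a nonzero vector in its null space.
The free variable yields coefficients (1, 1, -1, 2) (any nonzero multiple also works).

u + v - w + 2z = 0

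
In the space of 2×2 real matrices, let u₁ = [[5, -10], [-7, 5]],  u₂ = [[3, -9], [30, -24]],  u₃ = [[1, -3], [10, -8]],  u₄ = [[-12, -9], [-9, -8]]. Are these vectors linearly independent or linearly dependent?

linearly dependent

Take coordinates with respect to the standard basis {E₁₁, E₁₂, E₂₁, E₂₂}.
One vector is a scalar multiple of another, so the set is dependent.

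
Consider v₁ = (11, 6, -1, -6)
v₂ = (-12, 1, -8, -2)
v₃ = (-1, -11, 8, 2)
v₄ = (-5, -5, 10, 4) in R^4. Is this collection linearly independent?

linearly independent

Form the 4×4 matrix with these as columns; its determinant is 6374.
A nonzero determinant means the columns are linearly independent.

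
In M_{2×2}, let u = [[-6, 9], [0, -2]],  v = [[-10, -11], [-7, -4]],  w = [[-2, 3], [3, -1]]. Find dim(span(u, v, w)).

Pass to coordinate vectors with respect to the basis {E₁₁, E₁₂, E₂₁, E₂₂}.
Row-reduce the 3×4 matrix with these as rows.
Exactly 3 pivots survive; hence the rank is 3.

3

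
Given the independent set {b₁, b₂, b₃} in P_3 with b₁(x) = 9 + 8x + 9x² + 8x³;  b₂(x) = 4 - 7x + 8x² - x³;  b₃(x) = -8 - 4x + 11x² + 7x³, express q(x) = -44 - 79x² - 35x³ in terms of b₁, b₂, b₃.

Work in coordinates with respect to the standard basis {1, x, …, x³}.
Set up the augmented matrix [b₁ | b₂ | b₃ | q] and row-reduce.
Row-reducing the augmented matrix gives the unique coefficients (α₁, α₂, α₃) = (-4, -4, -1).

q = -4b₁ - 4b₂ - b₃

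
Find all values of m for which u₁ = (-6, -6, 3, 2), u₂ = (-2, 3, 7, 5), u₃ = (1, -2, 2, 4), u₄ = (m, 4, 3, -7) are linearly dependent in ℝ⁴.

Dependence holds iff the 4×4 matrix [u₁ u₂ u₃ u₄] is singular.
The determinant works out to 134*m + 1541.
This vanishes exactly when m = -23/2.

m = -23/2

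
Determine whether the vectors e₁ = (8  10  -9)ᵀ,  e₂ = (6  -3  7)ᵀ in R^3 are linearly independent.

Place the vectors as rows of a 2×3 matrix and reduce to echelon form.
The reduction yields 2 nonzero rows, so the rank is 2.
Since rank = 2 (the number of vectors), the set is linearly independent.

linearly independent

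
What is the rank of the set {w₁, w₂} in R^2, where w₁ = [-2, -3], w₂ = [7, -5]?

Form the matrix with w₁, w₂ as columns and reduce.
Reduction leaves 2 leading entries, giving rank 2.

2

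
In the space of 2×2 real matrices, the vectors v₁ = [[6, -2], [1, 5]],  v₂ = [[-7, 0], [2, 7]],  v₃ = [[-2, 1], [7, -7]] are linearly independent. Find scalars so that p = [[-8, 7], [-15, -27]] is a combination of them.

p = -4v₁ - 2v₂ - v₃

Identify each element with its coordinate vector in ℝ⁴ via {E₁₁, E₁₂, E₂₁, E₂₂}.
Since v₁, v₂, v₃ are independent, the coefficients expressing p are uniquely determined by a linear system.
Back-substitution yields (α₁, α₂, α₃) = (-4, -2, -1).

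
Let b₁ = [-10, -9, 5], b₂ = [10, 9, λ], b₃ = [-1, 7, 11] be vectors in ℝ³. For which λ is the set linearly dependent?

λ = -5

The set is linearly dependent precisely when det[b₁; b₂; b₃] = 0.
The determinant works out to 79*λ + 395.
Solving 79*λ + 395 = 0 yields λ = -5.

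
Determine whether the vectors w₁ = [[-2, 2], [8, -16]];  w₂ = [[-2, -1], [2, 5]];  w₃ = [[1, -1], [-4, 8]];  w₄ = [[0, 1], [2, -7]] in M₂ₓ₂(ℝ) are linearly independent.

linearly dependent

Take coordinates with respect to the standard basis {E₁₁, E₁₂, E₂₁, E₂₂}.
One vector is a scalar multiple of another, so the set is dependent.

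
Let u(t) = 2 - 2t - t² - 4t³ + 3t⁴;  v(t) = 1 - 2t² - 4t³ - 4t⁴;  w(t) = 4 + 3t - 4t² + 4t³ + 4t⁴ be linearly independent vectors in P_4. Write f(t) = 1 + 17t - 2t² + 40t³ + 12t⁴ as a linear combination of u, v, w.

Take coordinate vectors relative to {1, t, …, t⁴}.
Set up the augmented matrix [u | v | w | f] and row-reduce.
The system has the unique solution (α₁, α₂, α₃) = (-4, -3, 3).

f = -4u - 3v + 3w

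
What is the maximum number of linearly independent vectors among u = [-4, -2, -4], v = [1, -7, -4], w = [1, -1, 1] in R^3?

3

Form the matrix with u, v, w as columns and reduce.
There are 3 pivot columns, so rank = 3.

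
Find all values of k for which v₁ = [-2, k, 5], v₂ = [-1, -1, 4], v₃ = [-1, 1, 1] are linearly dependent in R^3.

Dependence holds iff the 3×3 matrix [v₁ v₂ v₃] is singular.
The determinant works out to -3*k.
Setting this to zero gives k = 0.

k = 0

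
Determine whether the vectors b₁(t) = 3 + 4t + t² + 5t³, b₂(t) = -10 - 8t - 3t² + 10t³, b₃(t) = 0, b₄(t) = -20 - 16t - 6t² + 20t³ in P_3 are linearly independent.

linearly dependent

Take coordinates with respect to the standard basis {1, t, …, t³}.
One of the vectors is the zero vector, so the set is linearly dependent.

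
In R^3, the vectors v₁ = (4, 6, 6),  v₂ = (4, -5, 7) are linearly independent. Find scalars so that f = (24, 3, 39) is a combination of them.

f = 3v₁ + 3v₂

Set up the augmented matrix [v₁ | v₂ | f] and row-reduce.
The system has the unique solution (c₁, c₂) = (3, 3).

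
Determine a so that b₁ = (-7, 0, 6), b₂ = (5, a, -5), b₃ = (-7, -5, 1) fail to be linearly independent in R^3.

a = -5/7

Place the vectors as rows of a 3×3 matrix; dependence ⇔ determinant zero.
Expanding, det = 35*a + 25.
This vanishes exactly when a = -5/7.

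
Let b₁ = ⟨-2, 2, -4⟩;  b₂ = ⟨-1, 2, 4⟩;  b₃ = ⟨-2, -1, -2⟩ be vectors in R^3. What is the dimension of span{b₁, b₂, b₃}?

3

Apply Gaussian elimination to the matrix whose rows are b₁, b₂, b₃.
Exactly 3 pivots survive; hence the rank is 3.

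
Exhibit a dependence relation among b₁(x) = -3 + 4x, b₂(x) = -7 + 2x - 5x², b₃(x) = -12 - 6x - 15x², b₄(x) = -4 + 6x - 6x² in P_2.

Write each element as a vector in ℝ³ using {1, x, x²}.
Write the vectors as columns of a matrix and find a nonzero vector in its null space.
A generator of the null space is (3, -3, 1, 0).

3b₁ - 3b₂ + b₃ = 0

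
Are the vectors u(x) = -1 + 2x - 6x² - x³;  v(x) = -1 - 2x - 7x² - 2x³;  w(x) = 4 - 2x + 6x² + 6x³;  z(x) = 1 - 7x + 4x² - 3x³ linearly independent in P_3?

linearly independent

Write each element as a coordinate vector in ℝ⁴ using {1, x, …, x³}.
The matrix [u|v|w|z] has determinant 216.
A nonzero determinant means the columns are linearly independent.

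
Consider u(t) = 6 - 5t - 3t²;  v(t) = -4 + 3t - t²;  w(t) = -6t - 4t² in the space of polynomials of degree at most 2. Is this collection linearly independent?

Write each element as a coordinate vector in ℝ³ using {1, t, t²}.
Form the 3×3 matrix with these as columns; its determinant is -100.
A nonzero determinant means the columns are linearly independent.

linearly independent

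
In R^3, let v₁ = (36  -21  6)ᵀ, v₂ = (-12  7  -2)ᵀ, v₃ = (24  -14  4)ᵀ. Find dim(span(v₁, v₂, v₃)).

Apply Gaussian elimination to the matrix whose rows are v₁, v₂, v₃.
Exactly 1 pivot survives; hence the rank is 1.

dim = 1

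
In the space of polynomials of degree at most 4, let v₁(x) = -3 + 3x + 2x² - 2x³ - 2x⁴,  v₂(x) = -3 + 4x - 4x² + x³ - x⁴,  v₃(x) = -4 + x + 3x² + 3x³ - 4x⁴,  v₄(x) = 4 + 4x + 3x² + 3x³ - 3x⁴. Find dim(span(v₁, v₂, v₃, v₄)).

Pass to coordinate vectors with respect to the basis {1, x, …, x⁴}.
Apply Gaussian elimination to the matrix whose rows are v₁, v₂, v₃, v₄.
Reduction leaves 4 leading entries, giving rank 4.

4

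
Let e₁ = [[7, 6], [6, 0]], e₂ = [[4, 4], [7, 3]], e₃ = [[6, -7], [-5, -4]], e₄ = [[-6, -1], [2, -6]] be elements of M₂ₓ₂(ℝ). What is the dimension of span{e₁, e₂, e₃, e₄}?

dim = 4

Use coordinates relative to {E₁₁, E₁₂, E₂₁, E₂₂}.
Put the 4×4 matrix [e₁|e₂|e₃|e₄] into echelon form.
There are 4 pivot columns, so rank = 4.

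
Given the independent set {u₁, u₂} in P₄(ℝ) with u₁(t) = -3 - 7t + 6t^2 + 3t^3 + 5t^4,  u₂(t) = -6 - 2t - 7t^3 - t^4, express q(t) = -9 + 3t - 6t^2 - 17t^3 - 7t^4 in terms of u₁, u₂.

q = -u₁ + 2u₂

Identify each element with its coordinate vector in ℝ⁵ via {1, t, …, t^4}.
Since u₁, u₂ are independent, the coefficients expressing q are uniquely determined by a linear system.
The system has the unique solution (a₁, a₂) = (-1, 2).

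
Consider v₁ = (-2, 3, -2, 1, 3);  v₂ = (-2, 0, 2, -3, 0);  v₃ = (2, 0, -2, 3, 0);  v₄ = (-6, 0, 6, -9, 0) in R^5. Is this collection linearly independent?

linearly dependent

Row-reduce the matrix whose columns are v₁, v₂, v₃, v₄.
The reduction yields 2 nonzero rows, so the rank is 2.
Since rank 2 < 4, the set is linearly dependent.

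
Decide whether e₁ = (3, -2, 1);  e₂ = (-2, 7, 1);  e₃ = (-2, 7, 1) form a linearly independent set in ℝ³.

linearly dependent

Two of the vectors are equal, giving an immediate dependence.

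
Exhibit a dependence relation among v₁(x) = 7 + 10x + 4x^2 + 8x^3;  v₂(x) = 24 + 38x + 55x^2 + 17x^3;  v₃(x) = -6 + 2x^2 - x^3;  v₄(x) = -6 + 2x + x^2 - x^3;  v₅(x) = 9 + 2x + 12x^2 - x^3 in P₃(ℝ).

3v₁ - v₂ + 3v₃ + v₄ + 3v₅ = 0

Take coordinates with respect to {1, x, …, x^3}.
Row-reduce the matrix with v₁, v₂, v₃, v₄, v₅ as columns; the null space gives the coefficients.
One solution (up to scaling) is (3, -1, 3, 1, 3).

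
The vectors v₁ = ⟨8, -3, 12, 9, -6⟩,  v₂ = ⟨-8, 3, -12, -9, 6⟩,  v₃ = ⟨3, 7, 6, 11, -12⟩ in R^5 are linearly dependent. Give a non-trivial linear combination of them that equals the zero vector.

Write the vectors as columns of a matrix and find a nonzero vector in its null space.
A generator of the null space is (1, 1, 0).

v₁ + v₂ = 0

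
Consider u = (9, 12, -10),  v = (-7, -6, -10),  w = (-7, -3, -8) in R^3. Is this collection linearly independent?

Row-reduce the matrix whose columns are u, v, w.
The reduction yields 3 nonzero rows, so the rank is 3.
Since rank = 3 (the number of vectors), the set is linearly independent.

linearly independent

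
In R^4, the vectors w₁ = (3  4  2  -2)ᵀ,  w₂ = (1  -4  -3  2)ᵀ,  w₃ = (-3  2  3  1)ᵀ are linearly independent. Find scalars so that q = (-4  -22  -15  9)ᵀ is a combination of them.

q = -3w₁ + 2w₂ - w₃

Set up the augmented matrix [w₁ | w₂ | w₃ | q] and row-reduce.
Row-reducing the augmented matrix gives the unique coefficients (c₁, c₂, c₃) = (-3, 2, -1).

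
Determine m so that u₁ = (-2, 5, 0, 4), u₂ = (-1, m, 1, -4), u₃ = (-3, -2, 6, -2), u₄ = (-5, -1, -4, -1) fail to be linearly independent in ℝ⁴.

Place the vectors as rows of a 4×4 matrix; dependence ⇔ determinant zero.
The determinant works out to 196*m + 931.
Setting this to zero gives m = -19/4.

m = -19/4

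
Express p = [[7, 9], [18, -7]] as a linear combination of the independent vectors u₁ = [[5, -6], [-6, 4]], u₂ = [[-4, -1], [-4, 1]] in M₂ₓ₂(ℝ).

p = -u₁ - 3u₂

Work in coordinates with respect to the standard basis {E₁₁, E₁₂, E₂₁, E₂₂}.
Write p = α₁u₁ + α₂u₂ and equate components.
The system has the unique solution (α₁, α₂) = (-1, -3).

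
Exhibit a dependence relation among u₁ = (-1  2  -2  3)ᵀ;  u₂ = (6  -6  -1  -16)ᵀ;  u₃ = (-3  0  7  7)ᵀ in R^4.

3u₁ + u₂ + u₃ = 0

Solve the homogeneous system with u₁, u₂, u₃ as columns by row-reducing the coefficient matrix.
One solution (up to scaling) is (3, 1, 1).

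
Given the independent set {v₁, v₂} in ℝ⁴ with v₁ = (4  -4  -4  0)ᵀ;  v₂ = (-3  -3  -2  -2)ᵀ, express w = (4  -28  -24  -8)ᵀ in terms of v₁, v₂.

Write w = α₁v₁ + α₂v₂ and equate components.
The system has the unique solution (α₁, α₂) = (4, 4).

w = 4v₁ + 4v₂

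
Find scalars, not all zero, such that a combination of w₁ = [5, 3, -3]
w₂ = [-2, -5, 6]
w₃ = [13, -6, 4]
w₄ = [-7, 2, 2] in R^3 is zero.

Set up α₁w₁ + … + α₄w₄ = 0 and solve the homogeneous system.
The free variable yields coefficients (2, 2, -1, -1) (any nonzero multiple also works).

2w₁ + 2w₂ - w₃ - w₄ = 0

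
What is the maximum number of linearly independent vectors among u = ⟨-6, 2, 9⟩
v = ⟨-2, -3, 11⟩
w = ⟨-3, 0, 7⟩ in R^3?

3

Form the matrix with u, v, w as columns and reduce.
The echelon form has 3 nonzero rows, so the rank is 3.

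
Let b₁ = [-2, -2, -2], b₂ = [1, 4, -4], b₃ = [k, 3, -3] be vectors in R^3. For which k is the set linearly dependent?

The set is linearly dependent precisely when det[b₁; b₂; b₃] = 0.
Expanding, det = 16*k - 12.
This vanishes exactly when k = 3/4.

k = 3/4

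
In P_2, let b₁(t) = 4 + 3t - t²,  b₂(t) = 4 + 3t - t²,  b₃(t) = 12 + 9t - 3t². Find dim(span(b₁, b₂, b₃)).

1

Pass to coordinate vectors with respect to the basis {1, t, t²}.
Apply Gaussian elimination to the matrix whose rows are b₁, b₂, b₃.
Exactly 1 pivot survives; hence the rank is 1.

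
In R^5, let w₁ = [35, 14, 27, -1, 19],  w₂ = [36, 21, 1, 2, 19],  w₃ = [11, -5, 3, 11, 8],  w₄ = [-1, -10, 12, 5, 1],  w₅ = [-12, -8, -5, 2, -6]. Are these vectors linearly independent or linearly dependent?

linearly dependent

Row-reduce the matrix whose columns are w₁, w₂, w₃, w₄, w₅.
The reduction yields 3 nonzero rows, so the rank is 3.
Since rank 3 < 5, the set is linearly dependent.
Indeed 2w₁ - 3w₂ + 3w₃ - 5w₄ = 0.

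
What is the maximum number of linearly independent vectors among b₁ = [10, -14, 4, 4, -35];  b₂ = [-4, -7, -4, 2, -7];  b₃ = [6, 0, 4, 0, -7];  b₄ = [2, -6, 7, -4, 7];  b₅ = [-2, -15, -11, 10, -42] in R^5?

Form the matrix with b₁, b₂, b₃, b₄, b₅ as columns and reduce.
Reduction leaves 3 leading entries, giving rank 3.

3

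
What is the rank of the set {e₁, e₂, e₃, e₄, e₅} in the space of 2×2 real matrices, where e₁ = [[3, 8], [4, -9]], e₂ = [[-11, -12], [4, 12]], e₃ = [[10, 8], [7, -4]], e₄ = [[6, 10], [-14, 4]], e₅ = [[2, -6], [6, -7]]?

Pass to coordinate vectors with respect to the basis {E₁₁, E₁₂, E₂₁, E₂₂}.
Row-reduce the 5×4 matrix with these as rows.
Reduction leaves 4 leading entries, giving rank 4.
(With 5 elements in a 4-dimensional space the rank is at most 4.)

4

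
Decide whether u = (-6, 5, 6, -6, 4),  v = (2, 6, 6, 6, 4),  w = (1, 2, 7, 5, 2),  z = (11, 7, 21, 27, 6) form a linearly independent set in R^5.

linearly dependent

Row-reduce the matrix whose columns are u, v, w, z.
The reduction yields 3 nonzero rows, so the rank is 3.
Since rank 3 < 4, the set is linearly dependent.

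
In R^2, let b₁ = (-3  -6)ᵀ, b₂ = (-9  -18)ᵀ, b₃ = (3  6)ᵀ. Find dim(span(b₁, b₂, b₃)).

Apply Gaussian elimination to the matrix whose rows are b₁, b₂, b₃.
Reduction leaves 1 leading entry, giving rank 1.
(With 3 elements in a 2-dimensional space the rank is at most 2.)

1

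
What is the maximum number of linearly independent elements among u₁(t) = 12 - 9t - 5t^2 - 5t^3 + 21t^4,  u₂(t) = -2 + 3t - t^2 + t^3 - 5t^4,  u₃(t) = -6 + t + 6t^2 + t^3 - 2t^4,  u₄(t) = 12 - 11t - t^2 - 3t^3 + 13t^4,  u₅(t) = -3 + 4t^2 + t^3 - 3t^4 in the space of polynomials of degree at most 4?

3

Represent each element by its coordinate vector in ℝ⁵.
Apply Gaussian elimination to the matrix whose rows are u₁, u₂, u₃, u₄, u₅.
There are 3 pivot columns, so rank = 3.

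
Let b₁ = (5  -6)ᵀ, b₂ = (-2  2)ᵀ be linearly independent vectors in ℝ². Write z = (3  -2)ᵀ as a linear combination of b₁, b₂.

Set up the augmented matrix [b₁ | b₂ | z] and row-reduce.
Row-reducing the augmented matrix gives the unique coefficients (c₁, c₂) = (-1, -4).

z = -b₁ - 4b₂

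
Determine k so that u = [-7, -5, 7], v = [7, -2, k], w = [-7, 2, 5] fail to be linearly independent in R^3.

k = -5

The vectors are dependent exactly when the determinant of the matrix with rows u, v, w vanishes.
Cofactor expansion gives det = 49*k + 245.
This vanishes exactly when k = -5.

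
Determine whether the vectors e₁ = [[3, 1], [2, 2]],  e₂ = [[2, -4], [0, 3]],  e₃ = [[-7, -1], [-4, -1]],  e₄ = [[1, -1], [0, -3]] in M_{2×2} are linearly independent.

linearly dependent

Write each element as a coordinate vector in ℝ⁴ using {E₁₁, E₁₂, E₂₁, E₂₂}.
Place the vectors as rows of a 4×4 matrix and reduce to echelon form.
The reduction yields 3 nonzero rows, so the rank is 3.
Since rank 3 < 4, the set is linearly dependent.
Indeed 2e₁ + e₃ + e₄ = 0.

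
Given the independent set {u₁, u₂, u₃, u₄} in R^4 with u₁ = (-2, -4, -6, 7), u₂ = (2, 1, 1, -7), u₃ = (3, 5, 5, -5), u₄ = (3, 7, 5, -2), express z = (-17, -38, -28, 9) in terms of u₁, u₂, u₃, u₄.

z = -u₁ + u₂ - 3u₃ - 4u₄

Write z = c₁u₁ + … + c₄u₄ and equate components.
Row-reducing the augmented matrix gives the unique coefficients (c₁, …, c₄) = (-1, 1, -3, -4).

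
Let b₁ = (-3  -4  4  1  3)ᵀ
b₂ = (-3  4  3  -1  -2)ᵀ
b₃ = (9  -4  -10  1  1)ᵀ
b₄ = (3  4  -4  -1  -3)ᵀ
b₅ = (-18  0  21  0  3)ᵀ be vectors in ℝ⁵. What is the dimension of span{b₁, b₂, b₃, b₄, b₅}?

2

Row-reduce the 5×5 matrix with these as rows.
The echelon form has 2 nonzero rows, so the rank is 2.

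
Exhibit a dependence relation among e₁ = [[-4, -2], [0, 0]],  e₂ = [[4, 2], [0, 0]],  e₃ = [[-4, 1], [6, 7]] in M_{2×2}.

e₁ + e₂ = 0

Take coordinates with respect to {E₁₁, E₁₂, E₂₁, E₂₂}.
Write the vectors as columns of a matrix and find a nonzero vector in its null space.
The free variable yields coefficients (1, 1, 0) (any nonzero multiple also works).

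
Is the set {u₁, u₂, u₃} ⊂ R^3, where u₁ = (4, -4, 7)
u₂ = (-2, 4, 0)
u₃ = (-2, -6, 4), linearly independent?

linearly independent

Form the 3×3 matrix with these as columns; its determinant is 172.
A nonzero determinant means the columns are linearly independent.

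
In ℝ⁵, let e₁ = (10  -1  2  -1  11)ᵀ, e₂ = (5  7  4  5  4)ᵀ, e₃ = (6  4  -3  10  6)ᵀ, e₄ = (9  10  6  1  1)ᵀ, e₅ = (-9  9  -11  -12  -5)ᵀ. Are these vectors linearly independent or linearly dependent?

linearly independent

Place the vectors as rows of a 5×5 matrix and reduce to echelon form.
The reduction yields 5 nonzero rows, so the rank is 5.
Since rank = 5 (the number of vectors), the set is linearly independent.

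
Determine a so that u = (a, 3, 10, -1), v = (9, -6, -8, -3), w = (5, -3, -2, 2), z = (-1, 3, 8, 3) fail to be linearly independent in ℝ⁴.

a = 32/11

Dependence holds iff the 4×4 matrix [u v w z] is singular.
Expanding, det = 66*a - 192.
Setting this to zero gives a = 32/11.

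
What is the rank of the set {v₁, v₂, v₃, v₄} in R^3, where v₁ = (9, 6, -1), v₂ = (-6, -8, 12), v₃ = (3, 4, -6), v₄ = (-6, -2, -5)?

Row-reduce the 4×3 matrix with these as rows.
There are 2 pivot columns, so rank = 2.
(With 4 elements in a 3-dimensional space the rank is at most 3.)

2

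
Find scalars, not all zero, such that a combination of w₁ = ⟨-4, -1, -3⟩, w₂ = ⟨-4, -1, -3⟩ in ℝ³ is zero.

w₁ - w₂ = 0

Row-reduce the matrix with w₁, w₂ as columns; the null space gives the coefficients.
One solution (up to scaling) is (1, -1).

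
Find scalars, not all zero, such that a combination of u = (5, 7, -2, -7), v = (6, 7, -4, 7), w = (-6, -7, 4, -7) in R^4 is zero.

Set up α₁u + … + α₃w = 0 and solve the homogeneous system.
One solution (up to scaling) is (0, 1, 1).

v + w = 0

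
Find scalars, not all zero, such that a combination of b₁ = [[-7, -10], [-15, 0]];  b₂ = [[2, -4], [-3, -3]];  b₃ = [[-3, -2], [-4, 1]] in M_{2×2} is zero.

b₁ - b₂ - 3b₃ = 0

Write each element as a vector in ℝ⁴ using {E₁₁, E₁₂, E₂₁, E₂₂}.
Solve the homogeneous system with b₁, b₂, b₃ as columns by row-reducing the coefficient matrix.
A generator of the null space is (1, -1, -3).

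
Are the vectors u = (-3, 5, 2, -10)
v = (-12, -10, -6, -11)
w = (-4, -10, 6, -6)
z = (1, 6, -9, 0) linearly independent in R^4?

The matrix [u|v|w|z] has determinant -5332.
A nonzero determinant means the columns are linearly independent.

linearly independent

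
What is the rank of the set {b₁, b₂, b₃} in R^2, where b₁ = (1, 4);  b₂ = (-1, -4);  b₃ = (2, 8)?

1

Put the 2×3 matrix [b₁|b₂|b₃] into echelon form.
Exactly 1 pivot survives; hence the rank is 1.
(With 3 elements in a 2-dimensional space the rank is at most 2.)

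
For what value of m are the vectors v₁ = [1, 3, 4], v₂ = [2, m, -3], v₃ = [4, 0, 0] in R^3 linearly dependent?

The set is linearly dependent precisely when det[v₁; v₂; v₃] = 0.
Cofactor expansion gives det = -16*m - 36.
Setting this to zero gives m = -9/4.

m = -9/4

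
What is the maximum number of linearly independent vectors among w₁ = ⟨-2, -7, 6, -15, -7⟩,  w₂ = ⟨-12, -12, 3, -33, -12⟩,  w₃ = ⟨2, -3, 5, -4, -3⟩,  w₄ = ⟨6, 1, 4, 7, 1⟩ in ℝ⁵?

2

Put the 5×4 matrix [w₁|w₂|w₃|w₄] into echelon form.
Reduction leaves 2 leading entries, giving rank 2.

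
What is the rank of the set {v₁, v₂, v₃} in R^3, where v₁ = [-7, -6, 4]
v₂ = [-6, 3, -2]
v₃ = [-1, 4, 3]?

rank 3

Apply Gaussian elimination to the matrix whose rows are v₁, v₂, v₃.
There are 3 pivot columns, so rank = 3.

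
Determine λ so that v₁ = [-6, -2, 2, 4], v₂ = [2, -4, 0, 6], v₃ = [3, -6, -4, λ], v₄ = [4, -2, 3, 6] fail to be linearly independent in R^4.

λ = 49/9

Place the vectors as rows of a 4×4 matrix; dependence ⇔ determinant zero.
Cofactor expansion gives det = 588 - 108*λ.
Setting this to zero gives λ = 49/9.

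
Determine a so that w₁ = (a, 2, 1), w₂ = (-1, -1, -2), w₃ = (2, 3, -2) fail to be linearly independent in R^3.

Place the vectors as rows of a 3×3 matrix; dependence ⇔ determinant zero.
Expanding, det = 8*a - 13.
This vanishes exactly when a = 13/8.

a = 13/8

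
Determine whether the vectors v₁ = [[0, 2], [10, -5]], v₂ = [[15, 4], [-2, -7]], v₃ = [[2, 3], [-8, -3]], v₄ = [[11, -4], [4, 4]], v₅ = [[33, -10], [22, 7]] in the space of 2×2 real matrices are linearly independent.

Take coordinates with respect to the standard basis {E₁₁, E₁₂, E₂₁, E₂₂}.
There are 5 vectors in a 4-dimensional space, so they cannot be linearly independent.

linearly dependent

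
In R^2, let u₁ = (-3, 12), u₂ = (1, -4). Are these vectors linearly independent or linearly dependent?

Place the vectors as rows of a 2×2 matrix and reduce to echelon form.
The reduction yields 1 nonzero row, so the rank is 1.
Since rank 1 < 2, the set is linearly dependent.

linearly dependent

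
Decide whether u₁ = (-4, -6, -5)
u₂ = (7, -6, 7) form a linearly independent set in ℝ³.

Row-reduce the matrix whose columns are u₁, u₂.
The reduction yields 2 nonzero rows, so the rank is 2.
Since rank = 2 (the number of vectors), the set is linearly independent.

linearly independent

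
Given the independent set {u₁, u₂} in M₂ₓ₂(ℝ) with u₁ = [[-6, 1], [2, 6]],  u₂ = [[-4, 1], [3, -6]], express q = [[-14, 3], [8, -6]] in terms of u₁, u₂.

q = u₁ + 2u₂

Take coordinate vectors relative to {E₁₁, E₁₂, E₂₁, E₂₂}.
Set up the augmented matrix [u₁ | u₂ | q] and row-reduce.
Back-substitution yields (α₁, α₂) = (1, 2).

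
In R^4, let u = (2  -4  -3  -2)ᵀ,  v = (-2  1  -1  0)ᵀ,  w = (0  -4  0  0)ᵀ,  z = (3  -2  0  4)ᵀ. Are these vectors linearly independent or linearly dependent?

linearly independent

Form the 4×4 matrix with these as columns; its determinant is -152.
A nonzero determinant means the columns are linearly independent.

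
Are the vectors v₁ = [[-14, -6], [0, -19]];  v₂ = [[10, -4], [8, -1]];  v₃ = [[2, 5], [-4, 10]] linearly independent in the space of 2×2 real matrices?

linearly dependent

Write each element as a coordinate vector in ℝ⁴ using {E₁₁, E₁₂, E₂₁, E₂₂}.
Place the vectors as rows of a 3×4 matrix and reduce to echelon form.
The reduction yields 2 nonzero rows, so the rank is 2.
Since rank 2 < 3, the set is linearly dependent.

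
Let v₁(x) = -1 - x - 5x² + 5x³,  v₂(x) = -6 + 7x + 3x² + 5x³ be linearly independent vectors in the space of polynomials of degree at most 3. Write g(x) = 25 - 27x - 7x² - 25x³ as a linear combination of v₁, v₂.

g = -v₁ - 4v₂

Take coordinate vectors relative to {1, x, …, x³}.
Solve the system with v₁, v₂ as columns and g as the right-hand side.
Row-reducing the augmented matrix gives the unique coefficients (a₁, a₂) = (-1, -4).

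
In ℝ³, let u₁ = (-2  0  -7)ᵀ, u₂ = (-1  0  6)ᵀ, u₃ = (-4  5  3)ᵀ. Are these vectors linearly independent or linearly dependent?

The matrix [u₁|u₂|u₃] has determinant 95.
A nonzero determinant means the columns are linearly independent.

linearly independent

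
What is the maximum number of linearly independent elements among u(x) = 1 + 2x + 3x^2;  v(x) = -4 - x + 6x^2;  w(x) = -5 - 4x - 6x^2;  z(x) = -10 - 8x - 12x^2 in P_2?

Represent each element by its coordinate vector in ℝ³.
Apply Gaussian elimination to the matrix whose rows are u, v, w, z.
Reduction leaves 3 leading entries, giving rank 3.
(With 4 elements in a 3-dimensional space the rank is at most 3.)

3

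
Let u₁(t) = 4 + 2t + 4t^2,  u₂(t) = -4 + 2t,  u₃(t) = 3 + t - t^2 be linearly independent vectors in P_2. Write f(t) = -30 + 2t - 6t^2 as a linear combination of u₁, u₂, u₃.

Identify each element with its coordinate vector in ℝ³ via {1, t, t^2}.
Set up the augmented matrix [u₁ | u₂ | u₃ | f] and row-reduce.
The system has the unique solution (c₁, c₂, c₃) = (-2, 4, -2).

f = -2u₁ + 4u₂ - 2u₃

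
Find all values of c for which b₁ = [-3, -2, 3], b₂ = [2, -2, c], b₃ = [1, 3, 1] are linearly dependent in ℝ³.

c = -34/7

Place the vectors as rows of a 3×3 matrix; dependence ⇔ determinant zero.
The determinant works out to 7*c + 34.
Solving 7*c + 34 = 0 yields c = -34/7.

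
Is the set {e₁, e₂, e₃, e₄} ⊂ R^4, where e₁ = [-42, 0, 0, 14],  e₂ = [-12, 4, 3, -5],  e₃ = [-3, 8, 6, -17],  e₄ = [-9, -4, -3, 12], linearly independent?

The matrix [e₁|e₂|e₃|e₄] has determinant 0.
A zero determinant means the columns are linearly dependent.
Indeed e₁ - 4e₂ + 2e₃ = 0.

linearly dependent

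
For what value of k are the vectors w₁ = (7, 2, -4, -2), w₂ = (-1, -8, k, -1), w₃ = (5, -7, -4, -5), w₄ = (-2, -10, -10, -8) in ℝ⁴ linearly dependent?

k = 19/5

The set is linearly dependent precisely when det[w₁; w₂; w₃; w₄] = 0.
The determinant works out to 1026 - 270*k.
Solving 1026 - 270*k = 0 yields k = 19/5.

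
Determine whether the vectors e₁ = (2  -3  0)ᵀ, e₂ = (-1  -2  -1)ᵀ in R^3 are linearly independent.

Place the vectors as rows of a 2×3 matrix and reduce to echelon form.
The reduction yields 2 nonzero rows, so the rank is 2.
Since rank = 2 (the number of vectors), the set is linearly independent.

linearly independent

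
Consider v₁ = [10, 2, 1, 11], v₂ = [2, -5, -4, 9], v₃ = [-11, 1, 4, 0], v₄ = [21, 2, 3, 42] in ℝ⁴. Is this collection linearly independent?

linearly dependent

Row-reduce the matrix whose columns are v₁, v₂, v₃, v₄.
The reduction yields 3 nonzero rows, so the rank is 3.
Since rank 3 < 4, the set is linearly dependent.
Indeed 3v₁ + v₂ + v₃ - v₄ = 0.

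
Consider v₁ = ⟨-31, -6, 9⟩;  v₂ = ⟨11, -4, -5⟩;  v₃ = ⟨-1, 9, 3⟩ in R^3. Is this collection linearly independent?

linearly dependent

Row-reduce the matrix whose columns are v₁, v₂, v₃.
The reduction yields 2 nonzero rows, so the rank is 2.
Since rank 2 < 3, the set is linearly dependent.
Indeed v₁ + 3v₂ + 2v₃ = 0.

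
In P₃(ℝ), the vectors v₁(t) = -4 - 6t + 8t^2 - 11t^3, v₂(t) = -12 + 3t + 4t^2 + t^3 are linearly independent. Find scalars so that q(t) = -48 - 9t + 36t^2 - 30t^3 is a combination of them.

Identify each element with its coordinate vector in ℝ⁴ via {1, t, …, t^3}.
Write q = a₁v₁ + a₂v₂ and equate components.
Row-reducing the augmented matrix gives the unique coefficients (a₁, a₂) = (3, 3).

q = 3v₁ + 3v₂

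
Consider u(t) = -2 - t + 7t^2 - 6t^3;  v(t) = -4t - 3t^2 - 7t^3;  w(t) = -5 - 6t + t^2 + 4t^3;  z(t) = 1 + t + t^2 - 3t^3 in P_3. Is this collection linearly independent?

Write each element as a coordinate vector in ℝ⁴ using {1, t, …, t^3}.
The matrix [u|v|w|z] has determinant -66.
A nonzero determinant means the columns are linearly independent.

linearly independent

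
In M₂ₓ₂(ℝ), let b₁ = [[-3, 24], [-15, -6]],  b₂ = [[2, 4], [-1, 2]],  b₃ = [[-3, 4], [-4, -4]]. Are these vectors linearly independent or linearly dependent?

Write each element as a coordinate vector in ℝ⁴ using {E₁₁, E₁₂, E₂₁, E₂₂}.
Row-reduce the matrix whose columns are b₁, b₂, b₃.
The reduction yields 2 nonzero rows, so the rank is 2.
Since rank 2 < 3, the set is linearly dependent.

linearly dependent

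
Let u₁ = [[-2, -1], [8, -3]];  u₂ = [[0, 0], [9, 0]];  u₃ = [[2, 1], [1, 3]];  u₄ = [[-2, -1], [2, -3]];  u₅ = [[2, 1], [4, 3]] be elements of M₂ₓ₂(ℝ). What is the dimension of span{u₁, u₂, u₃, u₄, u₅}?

Pass to coordinate vectors with respect to the basis {E₁₁, E₁₂, E₂₁, E₂₂}.
Form the matrix with u₁, u₂, u₃, u₄, u₅ as columns and reduce.
Exactly 2 pivots survive; hence the rank is 2.
(With 5 elements in a 4-dimensional space the rank is at most 4.)

dim = 2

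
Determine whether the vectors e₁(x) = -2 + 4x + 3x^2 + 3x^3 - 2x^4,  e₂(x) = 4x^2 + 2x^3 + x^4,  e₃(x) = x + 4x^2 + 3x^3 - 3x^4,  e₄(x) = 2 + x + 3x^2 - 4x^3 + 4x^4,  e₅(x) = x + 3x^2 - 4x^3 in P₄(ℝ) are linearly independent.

linearly independent

Take coordinates with respect to the standard basis {1, x, …, x^4}.
Row-reduce the matrix whose columns are e₁, e₂, e₃, e₄, e₅.
The reduction yields 5 nonzero rows, so the rank is 5.
Since rank = 5 (the number of vectors), the set is linearly independent.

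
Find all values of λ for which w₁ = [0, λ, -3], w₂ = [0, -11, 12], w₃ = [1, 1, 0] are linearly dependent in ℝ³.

λ = 11/4

Place the vectors as rows of a 3×3 matrix; dependence ⇔ determinant zero.
The determinant works out to 12*λ - 33.
Setting this to zero gives λ = 11/4.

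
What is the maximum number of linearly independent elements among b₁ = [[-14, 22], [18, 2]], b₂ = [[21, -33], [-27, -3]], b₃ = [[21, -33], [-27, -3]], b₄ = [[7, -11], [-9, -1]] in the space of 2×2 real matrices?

Pass to coordinate vectors with respect to the basis {E₁₁, E₁₂, E₂₁, E₂₂}.
Row-reduce the 4×4 matrix with these as rows.
Reduction leaves 1 leading entry, giving rank 1.

1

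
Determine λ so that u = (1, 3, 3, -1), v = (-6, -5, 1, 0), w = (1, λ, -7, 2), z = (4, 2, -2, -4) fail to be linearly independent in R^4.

Dependence holds iff the 4×4 matrix [u v w z] is singular.
Expanding, det = 84*λ + 324.
This vanishes exactly when λ = -27/7.

λ = -27/7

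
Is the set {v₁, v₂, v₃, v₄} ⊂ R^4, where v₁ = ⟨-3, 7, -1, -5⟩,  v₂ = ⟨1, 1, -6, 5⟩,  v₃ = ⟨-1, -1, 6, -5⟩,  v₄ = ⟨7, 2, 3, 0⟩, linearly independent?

linearly dependent

Place the vectors as rows of a 4×4 matrix and reduce to echelon form.
The reduction yields 3 nonzero rows, so the rank is 3.
Since rank 3 < 4, the set is linearly dependent.
Indeed v₂ + v₃ = 0.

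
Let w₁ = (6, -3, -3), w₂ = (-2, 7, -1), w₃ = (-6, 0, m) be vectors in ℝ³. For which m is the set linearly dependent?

m = 4

The vectors are dependent exactly when the determinant of the matrix with rows w₁, w₂, w₃ vanishes.
The determinant works out to 36*m - 144.
Solving 36*m - 144 = 0 yields m = 4.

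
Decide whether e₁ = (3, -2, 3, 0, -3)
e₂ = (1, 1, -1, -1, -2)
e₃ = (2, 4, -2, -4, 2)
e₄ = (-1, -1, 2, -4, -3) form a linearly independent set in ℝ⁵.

linearly independent

Place the vectors as rows of a 4×5 matrix and reduce to echelon form.
The reduction yields 4 nonzero rows, so the rank is 4.
Since rank = 4 (the number of vectors), the set is linearly independent.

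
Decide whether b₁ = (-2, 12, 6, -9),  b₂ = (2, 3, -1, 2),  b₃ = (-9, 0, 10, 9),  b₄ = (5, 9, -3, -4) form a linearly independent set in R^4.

The matrix [b₁|b₂|b₃|b₄] has determinant -480.
A nonzero determinant means the columns are linearly independent.

linearly independent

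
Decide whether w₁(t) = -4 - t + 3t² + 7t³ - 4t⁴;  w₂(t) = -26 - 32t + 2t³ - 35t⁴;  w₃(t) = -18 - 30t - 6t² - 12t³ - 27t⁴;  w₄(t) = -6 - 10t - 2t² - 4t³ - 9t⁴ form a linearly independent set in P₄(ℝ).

Write each element as a coordinate vector in ℝ⁵ using {1, t, …, t⁴}.
Place the vectors as rows of a 4×5 matrix and reduce to echelon form.
The reduction yields 2 nonzero rows, so the rank is 2.
Since rank 2 < 4, the set is linearly dependent.
Indeed 2w₁ - w₂ + w₃ = 0.

linearly dependent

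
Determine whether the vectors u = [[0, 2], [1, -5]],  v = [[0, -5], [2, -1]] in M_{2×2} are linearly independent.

Write each element as a coordinate vector in ℝ⁴ using {E₁₁, E₁₂, E₂₁, E₂₂}.
Place the vectors as rows of a 2×4 matrix and reduce to echelon form.
The reduction yields 2 nonzero rows, so the rank is 2.
Since rank = 2 (the number of vectors), the set is linearly independent.

linearly independent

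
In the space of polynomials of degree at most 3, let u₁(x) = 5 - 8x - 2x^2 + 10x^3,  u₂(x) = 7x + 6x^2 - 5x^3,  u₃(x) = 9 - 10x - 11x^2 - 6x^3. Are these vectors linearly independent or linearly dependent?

linearly independent

Take coordinates with respect to the standard basis {1, x, …, x^3}.
Place the vectors as rows of a 3×4 matrix and reduce to echelon form.
The reduction yields 3 nonzero rows, so the rank is 3.
Since rank = 3 (the number of vectors), the set is linearly independent.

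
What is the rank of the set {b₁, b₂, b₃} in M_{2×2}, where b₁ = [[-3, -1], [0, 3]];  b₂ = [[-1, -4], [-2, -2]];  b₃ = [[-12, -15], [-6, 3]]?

2

Use coordinates relative to {E₁₁, E₁₂, E₂₁, E₂₂}.
Row-reduce the 3×4 matrix with these as rows.
There are 2 pivot columns, so rank = 2.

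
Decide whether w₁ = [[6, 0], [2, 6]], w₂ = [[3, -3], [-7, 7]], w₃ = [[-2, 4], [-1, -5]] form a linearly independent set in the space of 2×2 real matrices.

Write each element as a coordinate vector in ℝ⁴ using {E₁₁, E₁₂, E₂₁, E₂₂}.
Place the vectors as rows of a 3×4 matrix and reduce to echelon form.
The reduction yields 3 nonzero rows, so the rank is 3.
Since rank = 3 (the number of vectors), the set is linearly independent.

linearly independent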